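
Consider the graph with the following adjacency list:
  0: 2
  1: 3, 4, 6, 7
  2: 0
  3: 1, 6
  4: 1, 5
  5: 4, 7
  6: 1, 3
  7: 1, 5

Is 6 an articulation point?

Deleting 6 leaves 2 components (was 2), so 6 is not a cut vertex.

No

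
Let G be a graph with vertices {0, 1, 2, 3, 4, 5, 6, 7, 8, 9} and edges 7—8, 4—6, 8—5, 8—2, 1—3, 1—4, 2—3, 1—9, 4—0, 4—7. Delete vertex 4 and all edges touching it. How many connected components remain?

3

With 4 gone, the remaining components are: {0}; {6}; {1, 2, 3, 5, 7, 8, 9}.
That is 3 components.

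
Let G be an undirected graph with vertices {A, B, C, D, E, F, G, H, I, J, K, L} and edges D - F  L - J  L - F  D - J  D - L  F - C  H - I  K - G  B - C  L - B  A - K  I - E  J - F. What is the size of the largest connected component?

6

Starting from E we can reach E, H, I. That is one component of size 3.
Starting from A we can reach A, G, K. That is one component of size 3.
Starting from B we can reach B, C, D, F, J, L. That is one component of size 6.
The largest has 6 vertices.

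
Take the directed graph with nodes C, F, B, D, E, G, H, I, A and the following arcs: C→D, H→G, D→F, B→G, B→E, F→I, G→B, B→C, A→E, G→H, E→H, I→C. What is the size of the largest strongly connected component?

{B, E, G, H} are all mutually reachable — one SCC of size 4.
{C, D, F, I} are all mutually reachable — one SCC of size 4.
{A} is an SCC by itself.
The largest has 4 vertices.

4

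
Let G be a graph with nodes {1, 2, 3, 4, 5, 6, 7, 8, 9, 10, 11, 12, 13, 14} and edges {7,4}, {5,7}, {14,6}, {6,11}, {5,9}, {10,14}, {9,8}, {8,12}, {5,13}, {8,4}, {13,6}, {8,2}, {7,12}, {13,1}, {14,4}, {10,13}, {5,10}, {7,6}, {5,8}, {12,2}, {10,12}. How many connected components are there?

2

3 is isolated — a component by itself.
Starting from 1 we can reach 1, 2, 4, 5, 6, 7, 8, 9, 10, 11, 12, 13, 14. That is one component of size 13.
Total: 2 components.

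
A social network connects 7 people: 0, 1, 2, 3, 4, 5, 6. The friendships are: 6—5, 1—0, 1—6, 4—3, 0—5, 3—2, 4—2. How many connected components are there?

2

Starting from 2 we can reach 2, 3, 4. That is one component of size 3.
Starting from 0 we can reach 0, 1, 5, 6. That is one component of size 4.
Total: 2 components.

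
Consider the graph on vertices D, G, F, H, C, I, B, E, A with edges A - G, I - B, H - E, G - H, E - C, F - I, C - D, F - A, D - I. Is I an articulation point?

Yes

Deleting I raises the number of components from 1 to 2, so I is a cut vertex.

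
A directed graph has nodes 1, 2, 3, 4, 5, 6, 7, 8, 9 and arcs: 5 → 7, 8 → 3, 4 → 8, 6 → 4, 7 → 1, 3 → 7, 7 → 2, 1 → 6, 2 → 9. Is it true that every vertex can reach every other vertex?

No

There is no directed path from 9 to 2, so the graph is not strongly connected.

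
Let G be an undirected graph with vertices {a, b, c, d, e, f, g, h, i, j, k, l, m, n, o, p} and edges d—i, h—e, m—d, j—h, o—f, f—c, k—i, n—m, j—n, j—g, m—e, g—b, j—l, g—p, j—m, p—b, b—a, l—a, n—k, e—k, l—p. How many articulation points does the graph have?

Removing f increases the component count from 2 to 3, so f is a cut vertex.
Removing j increases the component count from 2 to 3, so j is a cut vertex.
By contrast removing p leaves 2 components; it is not a cut vertex. No other vertex is a cut vertex either.

2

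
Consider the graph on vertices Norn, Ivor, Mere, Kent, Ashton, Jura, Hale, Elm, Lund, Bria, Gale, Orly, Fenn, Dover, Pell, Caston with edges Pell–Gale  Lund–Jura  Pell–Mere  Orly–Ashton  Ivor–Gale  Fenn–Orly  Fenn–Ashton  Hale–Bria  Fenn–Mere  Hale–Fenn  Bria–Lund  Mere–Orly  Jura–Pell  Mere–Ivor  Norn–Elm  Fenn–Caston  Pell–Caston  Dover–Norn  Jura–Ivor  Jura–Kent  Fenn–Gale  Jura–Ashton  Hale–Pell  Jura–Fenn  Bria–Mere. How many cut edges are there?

The edges on the cycle Jura-Pell-Mere-Ivor-Jura are not bridges since each lies on that cycle.
But removing Kent–Jura disconnects Kent from Jura; removing Norn–Elm disconnects Norn from Elm; removing Dover–Norn disconnects Dover from Norn — these are bridges.
That makes 3 bridges.

3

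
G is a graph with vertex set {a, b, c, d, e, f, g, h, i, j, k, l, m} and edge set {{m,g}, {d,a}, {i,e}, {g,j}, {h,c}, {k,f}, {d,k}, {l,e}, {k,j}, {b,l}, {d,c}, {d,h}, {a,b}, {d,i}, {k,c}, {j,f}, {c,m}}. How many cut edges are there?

0

The edges on the cycle d-h-c-d are not bridges since each lies on that cycle.
Every edge lies on some cycle, so there are no bridges.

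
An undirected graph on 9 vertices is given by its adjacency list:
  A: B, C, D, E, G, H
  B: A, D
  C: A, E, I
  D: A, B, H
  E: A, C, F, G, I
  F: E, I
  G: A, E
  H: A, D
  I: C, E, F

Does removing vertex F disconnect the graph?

Deleting F leaves 1 component (was 1) (its neighbors E, I remain connected to each other), so F is not a cut vertex.

No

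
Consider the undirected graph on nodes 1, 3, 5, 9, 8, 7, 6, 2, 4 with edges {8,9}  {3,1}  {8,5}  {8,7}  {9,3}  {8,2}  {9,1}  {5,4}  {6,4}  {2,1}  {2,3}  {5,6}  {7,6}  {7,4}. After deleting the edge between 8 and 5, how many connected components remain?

1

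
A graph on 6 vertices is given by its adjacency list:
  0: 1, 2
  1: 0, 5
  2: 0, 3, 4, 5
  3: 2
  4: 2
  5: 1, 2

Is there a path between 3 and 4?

Yes

From 3 we can reach 0, 1, 2, 3, 4, 5, which includes 4.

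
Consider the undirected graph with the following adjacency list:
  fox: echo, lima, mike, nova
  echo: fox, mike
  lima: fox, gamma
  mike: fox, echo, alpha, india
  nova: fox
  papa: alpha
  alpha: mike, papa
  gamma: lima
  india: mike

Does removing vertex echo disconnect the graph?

No

Deleting echo leaves 1 component (was 1) (its neighbors fox, mike remain connected to each other), so echo is not a cut vertex.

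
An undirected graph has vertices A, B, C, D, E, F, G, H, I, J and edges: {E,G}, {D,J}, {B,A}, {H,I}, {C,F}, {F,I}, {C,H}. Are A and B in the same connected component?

Yes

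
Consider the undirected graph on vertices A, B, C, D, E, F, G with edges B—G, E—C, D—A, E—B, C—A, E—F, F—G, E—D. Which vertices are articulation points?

E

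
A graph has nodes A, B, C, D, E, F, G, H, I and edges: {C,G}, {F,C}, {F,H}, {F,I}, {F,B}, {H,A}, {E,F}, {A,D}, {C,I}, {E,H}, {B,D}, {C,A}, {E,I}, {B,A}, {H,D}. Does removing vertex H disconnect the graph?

Deleting H leaves 1 component (was 1) (its neighbors A, D, E, F remain connected to each other), so H is not a cut vertex.

No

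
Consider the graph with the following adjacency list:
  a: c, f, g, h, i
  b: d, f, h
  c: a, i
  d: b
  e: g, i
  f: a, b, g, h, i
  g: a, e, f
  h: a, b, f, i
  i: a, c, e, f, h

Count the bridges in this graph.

1

The edges on the cycle h-b-f-h are not bridges since each lies on that cycle.
But removing d-b disconnects d from b — this is a bridge.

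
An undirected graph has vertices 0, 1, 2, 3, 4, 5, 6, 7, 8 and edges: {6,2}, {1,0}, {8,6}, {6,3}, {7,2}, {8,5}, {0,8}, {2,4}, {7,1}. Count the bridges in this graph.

The edges on the cycle 7-1-0-8-6-2-7 are not bridges since each lies on that cycle.
But removing 5-8 disconnects 5 from 8; removing 6-3 disconnects 6 from 3; removing 2-4 disconnects 2 from 4 — these are bridges.
That makes 3 bridges.

3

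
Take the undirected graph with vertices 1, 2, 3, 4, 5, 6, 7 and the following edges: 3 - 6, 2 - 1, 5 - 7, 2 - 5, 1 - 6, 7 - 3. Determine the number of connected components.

2

4 is isolated — a component by itself.
Starting from 1 we can reach 1, 2, 3, 5, 6, 7. That is one component of size 6.
Total: 2 components.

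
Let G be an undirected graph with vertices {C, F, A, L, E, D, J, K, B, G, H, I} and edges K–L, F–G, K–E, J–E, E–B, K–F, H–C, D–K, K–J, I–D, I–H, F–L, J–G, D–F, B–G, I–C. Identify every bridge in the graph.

The edges on the cycle D-K-J-G-F-D are not bridges since each lies on that cycle.
But removing I–D disconnects I from D — this is a bridge.

D-I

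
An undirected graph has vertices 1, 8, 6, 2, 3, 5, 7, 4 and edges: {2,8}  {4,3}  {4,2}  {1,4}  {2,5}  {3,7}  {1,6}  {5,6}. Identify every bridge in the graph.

The edges on the cycle 1-4-2-5-6-1 are not bridges since each lies on that cycle.
But removing 4-3 disconnects 4 from 3; removing 3-7 disconnects 3 from 7; removing 2-8 disconnects 2 from 8 — these are bridges.

2-8, 3-4, 3-7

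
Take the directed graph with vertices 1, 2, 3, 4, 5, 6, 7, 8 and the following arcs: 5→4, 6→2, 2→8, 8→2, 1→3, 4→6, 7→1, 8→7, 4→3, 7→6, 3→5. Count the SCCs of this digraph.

{1, 2, 3, 4, 5, 6, 7, 8} are all mutually reachable — one SCC of size 8.
That gives 1 strongly connected component.

1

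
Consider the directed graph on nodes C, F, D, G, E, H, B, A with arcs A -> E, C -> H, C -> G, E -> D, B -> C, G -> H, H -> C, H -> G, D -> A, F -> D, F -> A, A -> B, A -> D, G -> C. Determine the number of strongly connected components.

{A, D, E} are all mutually reachable — one SCC of size 3.
{C, G, H} are all mutually reachable — one SCC of size 3.
{F} is an SCC by itself.
{B} is an SCC by itself.
That gives 4 strongly connected components.

4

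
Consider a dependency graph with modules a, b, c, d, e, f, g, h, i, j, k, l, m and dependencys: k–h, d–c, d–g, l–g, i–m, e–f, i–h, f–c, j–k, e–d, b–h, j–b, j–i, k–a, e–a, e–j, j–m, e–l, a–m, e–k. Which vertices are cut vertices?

e

Removing e increases the component count from 1 to 2, so e is a cut vertex.
By contrast removing m leaves 1 component; it is not a cut vertex. No other vertex is a cut vertex either.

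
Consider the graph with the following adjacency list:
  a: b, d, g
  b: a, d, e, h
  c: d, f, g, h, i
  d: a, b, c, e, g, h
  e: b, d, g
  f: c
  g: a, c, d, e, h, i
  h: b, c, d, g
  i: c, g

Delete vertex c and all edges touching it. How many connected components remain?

2

With c gone, the remaining components are: {f}; {a, b, d, e, g, h, i}.
That is 2 components.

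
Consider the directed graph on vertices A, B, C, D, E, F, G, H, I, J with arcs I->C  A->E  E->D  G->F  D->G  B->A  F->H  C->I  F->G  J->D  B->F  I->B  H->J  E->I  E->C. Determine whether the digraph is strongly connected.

There is no directed path from H to I, so the graph is not strongly connected.

No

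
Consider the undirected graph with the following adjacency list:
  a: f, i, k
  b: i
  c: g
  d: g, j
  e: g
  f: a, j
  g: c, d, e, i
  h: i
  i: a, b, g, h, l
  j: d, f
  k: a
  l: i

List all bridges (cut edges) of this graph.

a-k, b-i, c-g, e-g, h-i, i-l

The edges on the cycle i-a-f-j-d-g-i are not bridges since each lies on that cycle.
But removing b-i disconnects b from i; removing e-g disconnects e from g; removing i-l disconnects i from l; removing h-i disconnects h from i — these are bridges.
In total 6 edges are bridges.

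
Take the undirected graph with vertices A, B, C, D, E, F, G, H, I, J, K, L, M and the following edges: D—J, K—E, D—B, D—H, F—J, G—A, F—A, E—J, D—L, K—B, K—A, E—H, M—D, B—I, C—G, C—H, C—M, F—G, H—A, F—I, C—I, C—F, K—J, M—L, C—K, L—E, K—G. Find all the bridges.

none

The edges on the cycle C-M-D-B-I-C are not bridges since each lies on that cycle.
Every edge lies on some cycle, so there are no bridges.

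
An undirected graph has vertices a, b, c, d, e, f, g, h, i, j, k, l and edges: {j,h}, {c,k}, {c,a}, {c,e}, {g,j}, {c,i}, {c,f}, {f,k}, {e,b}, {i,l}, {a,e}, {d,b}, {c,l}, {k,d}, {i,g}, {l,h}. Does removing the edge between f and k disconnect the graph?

After removing f-k, the path f-c-k still connects them, so the edge is not a bridge.

No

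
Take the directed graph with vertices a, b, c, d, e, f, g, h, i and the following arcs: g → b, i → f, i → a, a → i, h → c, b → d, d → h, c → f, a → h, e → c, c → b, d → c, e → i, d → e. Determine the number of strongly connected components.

3

{a, b, c, d, e, h, i} are all mutually reachable — one SCC of size 7.
{g} is an SCC by itself.
{f} is an SCC by itself.
That gives 3 strongly connected components.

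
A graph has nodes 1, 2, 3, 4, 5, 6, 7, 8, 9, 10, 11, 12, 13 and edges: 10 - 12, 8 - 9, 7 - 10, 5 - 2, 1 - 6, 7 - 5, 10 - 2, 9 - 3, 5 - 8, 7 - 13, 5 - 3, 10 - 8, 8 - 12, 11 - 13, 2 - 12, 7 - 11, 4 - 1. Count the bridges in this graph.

2

The edges on the cycle 7-11-13-7 are not bridges since each lies on that cycle.
But removing 4 - 1 disconnects 4 from 1; removing 1 - 6 disconnects 1 from 6 — these are bridges.
That makes 2 bridges.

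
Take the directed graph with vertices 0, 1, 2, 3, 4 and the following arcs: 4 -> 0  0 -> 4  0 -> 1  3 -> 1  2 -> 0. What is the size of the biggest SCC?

{0, 4} are all mutually reachable — one SCC of size 2.
{2} is an SCC by itself.
{1} is an SCC by itself.
{3} is an SCC by itself.
The largest has 2 vertices.

2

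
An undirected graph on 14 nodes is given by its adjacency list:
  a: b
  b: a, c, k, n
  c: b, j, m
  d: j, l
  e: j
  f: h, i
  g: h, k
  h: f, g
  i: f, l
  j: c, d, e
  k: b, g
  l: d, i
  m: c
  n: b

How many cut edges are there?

4

The edges on the cycle l-d-j-c-b-k-g-h-f-i-l are not bridges since each lies on that cycle.
But removing n-b disconnects n from b; removing b-a disconnects b from a; removing c-m disconnects c from m; removing j-e disconnects j from e — these are bridges.
That makes 4 bridges.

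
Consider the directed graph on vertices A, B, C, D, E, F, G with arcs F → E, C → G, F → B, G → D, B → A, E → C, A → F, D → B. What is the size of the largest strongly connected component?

7

{A, B, C, D, E, F, G} are all mutually reachable — one SCC of size 7.
The largest has 7 vertices.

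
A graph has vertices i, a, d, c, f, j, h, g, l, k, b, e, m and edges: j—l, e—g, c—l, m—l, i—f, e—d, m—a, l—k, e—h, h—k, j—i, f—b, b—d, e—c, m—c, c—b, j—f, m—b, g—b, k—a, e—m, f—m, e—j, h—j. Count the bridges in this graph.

The edges on the cycle j-i-f-j are not bridges since each lies on that cycle.
Every edge lies on some cycle, so there are no bridges.

0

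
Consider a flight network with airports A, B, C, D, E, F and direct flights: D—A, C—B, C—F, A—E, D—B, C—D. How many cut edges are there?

The edges on the cycle C-D-B-C are not bridges since each lies on that cycle.
But removing D—A disconnects D from A; removing A—E disconnects A from E; removing C—F disconnects C from F — these are bridges.
That makes 3 bridges.

3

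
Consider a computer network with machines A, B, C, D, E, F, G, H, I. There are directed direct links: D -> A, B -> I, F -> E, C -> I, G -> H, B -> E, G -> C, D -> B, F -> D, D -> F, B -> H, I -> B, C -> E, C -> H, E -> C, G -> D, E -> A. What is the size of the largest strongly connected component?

4

{B, C, E, I} are all mutually reachable — one SCC of size 4.
{D, F} are all mutually reachable — one SCC of size 2.
{H} is an SCC by itself.
{G} is an SCC by itself.
{A} is an SCC by itself.
The largest has 4 vertices.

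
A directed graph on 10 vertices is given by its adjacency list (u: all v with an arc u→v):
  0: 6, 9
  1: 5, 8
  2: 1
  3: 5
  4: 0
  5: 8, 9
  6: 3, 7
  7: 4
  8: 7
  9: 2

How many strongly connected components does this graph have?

1

{0, 1, 2, 3, 4, 5, 6, 7, 8, 9} are all mutually reachable — one SCC of size 10.
That gives 1 strongly connected component.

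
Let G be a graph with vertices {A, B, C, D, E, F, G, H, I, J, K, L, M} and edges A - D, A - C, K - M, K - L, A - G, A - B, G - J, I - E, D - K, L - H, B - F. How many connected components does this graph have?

Starting from E we can reach E, I. That is one component of size 2.
Starting from A we can reach A, B, C, D, F, G, H, J, K, L, M. That is one component of size 11.
Total: 2 components.

2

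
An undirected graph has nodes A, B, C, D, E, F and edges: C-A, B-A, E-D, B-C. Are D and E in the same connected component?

From D we can reach D, E, which includes E.

Yes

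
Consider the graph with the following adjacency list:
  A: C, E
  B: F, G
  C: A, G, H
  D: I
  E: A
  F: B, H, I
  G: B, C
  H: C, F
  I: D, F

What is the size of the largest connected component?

Starting from A we can reach A, B, C, D, E, F, G, H, I. That is one component of size 9.
The largest has 9 vertices.

9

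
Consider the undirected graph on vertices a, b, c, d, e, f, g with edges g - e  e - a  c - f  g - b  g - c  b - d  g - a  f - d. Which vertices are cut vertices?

Removing g increases the component count from 1 to 2, so g is a cut vertex.
By contrast removing b leaves 1 component; it is not a cut vertex. No other vertex is a cut vertex either.

g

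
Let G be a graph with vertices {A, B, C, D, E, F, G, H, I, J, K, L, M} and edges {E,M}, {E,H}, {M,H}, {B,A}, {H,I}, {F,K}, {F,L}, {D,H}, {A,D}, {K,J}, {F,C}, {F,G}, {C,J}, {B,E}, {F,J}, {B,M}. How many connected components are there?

Starting from C we can reach C, F, G, J, K, L. That is one component of size 6.
Starting from A we can reach A, B, D, E, H, I, M. That is one component of size 7.
Total: 2 components.

2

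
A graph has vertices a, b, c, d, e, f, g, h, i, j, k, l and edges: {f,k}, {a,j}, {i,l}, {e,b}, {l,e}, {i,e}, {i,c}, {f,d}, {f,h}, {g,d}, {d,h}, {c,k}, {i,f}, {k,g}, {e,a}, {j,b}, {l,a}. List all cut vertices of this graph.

i

Removing i increases the component count from 1 to 2, so i is a cut vertex.
By contrast removing k leaves 1 component; it is not a cut vertex. No other vertex is a cut vertex either.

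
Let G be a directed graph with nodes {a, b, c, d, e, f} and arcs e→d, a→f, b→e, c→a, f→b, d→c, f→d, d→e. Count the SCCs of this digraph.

1

{a, b, c, d, e, f} are all mutually reachable — one SCC of size 6.
That gives 1 strongly connected component.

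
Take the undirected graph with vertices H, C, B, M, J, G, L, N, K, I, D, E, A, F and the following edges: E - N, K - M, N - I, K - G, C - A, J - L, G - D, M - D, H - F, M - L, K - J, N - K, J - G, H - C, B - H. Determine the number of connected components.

2

Starting from A we can reach A, B, C, F, H. That is one component of size 5.
Starting from D we can reach D, E, G, I, J, K, L, M, N. That is one component of size 9.
Total: 2 components.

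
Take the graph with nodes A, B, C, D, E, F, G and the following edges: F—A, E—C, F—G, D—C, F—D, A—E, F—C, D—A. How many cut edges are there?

The edges on the cycle D-A-E-C-D are not bridges since each lies on that cycle.
But removing F—G disconnects F from G — this is a bridge.

1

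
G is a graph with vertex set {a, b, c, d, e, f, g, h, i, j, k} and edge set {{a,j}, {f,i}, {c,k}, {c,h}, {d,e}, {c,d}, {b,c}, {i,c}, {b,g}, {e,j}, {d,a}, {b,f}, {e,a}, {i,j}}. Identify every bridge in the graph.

The edges on the cycle e-a-j-e are not bridges since each lies on that cycle.
But removing k - c disconnects k from c; removing h - c disconnects h from c; removing b - g disconnects b from g — these are bridges.

b-g, c-h, c-k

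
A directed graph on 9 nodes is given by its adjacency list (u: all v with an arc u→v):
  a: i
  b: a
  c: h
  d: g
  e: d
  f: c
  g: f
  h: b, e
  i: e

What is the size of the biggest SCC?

9

{a, b, c, d, e, f, g, h, i} are all mutually reachable — one SCC of size 9.
The largest has 9 vertices.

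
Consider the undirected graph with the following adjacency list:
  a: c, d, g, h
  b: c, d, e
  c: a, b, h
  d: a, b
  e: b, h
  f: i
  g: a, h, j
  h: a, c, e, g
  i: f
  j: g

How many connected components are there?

Starting from f we can reach f, i. That is one component of size 2.
Starting from a we can reach a, b, c, d, e, g, h, j. That is one component of size 8.
Total: 2 components.

2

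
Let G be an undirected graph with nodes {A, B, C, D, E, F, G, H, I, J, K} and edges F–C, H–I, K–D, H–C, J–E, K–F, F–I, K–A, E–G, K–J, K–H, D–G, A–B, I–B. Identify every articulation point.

K

Removing K increases the component count from 1 to 2, so K is a cut vertex.
By contrast removing D leaves 1 component; it is not a cut vertex. No other vertex is a cut vertex either.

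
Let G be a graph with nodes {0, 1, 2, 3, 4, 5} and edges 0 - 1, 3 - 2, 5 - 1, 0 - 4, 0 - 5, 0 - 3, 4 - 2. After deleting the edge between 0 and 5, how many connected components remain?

1

0 and 5 are still connected via 0-1-5, so the component count stays at 1.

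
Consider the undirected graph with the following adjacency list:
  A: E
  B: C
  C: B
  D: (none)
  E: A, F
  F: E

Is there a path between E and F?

Yes

From E we can reach A, E, F, which includes F.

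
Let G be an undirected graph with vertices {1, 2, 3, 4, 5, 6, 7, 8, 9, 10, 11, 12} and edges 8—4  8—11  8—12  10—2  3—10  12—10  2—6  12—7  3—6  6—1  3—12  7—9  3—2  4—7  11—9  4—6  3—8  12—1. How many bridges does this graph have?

0

The edges on the cycle 3-8-12-10-2-3 are not bridges since each lies on that cycle.
Every edge lies on some cycle, so there are no bridges.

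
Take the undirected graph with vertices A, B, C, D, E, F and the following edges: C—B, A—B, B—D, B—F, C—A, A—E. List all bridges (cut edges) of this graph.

A-E, B-D, B-F

The edges on the cycle C-A-B-C are not bridges since each lies on that cycle.
But removing B—D disconnects B from D; removing F—B disconnects F from B; removing E—A disconnects E from A — these are bridges.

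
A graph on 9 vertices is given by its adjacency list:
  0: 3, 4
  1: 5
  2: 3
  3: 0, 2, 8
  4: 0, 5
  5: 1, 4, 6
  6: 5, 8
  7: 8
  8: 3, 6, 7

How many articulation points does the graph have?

Removing 3 increases the component count from 1 to 2, so 3 is a cut vertex.
Removing 5 increases the component count from 1 to 2, so 5 is a cut vertex.
Removing 8 increases the component count from 1 to 2, so 8 is a cut vertex.
By contrast removing 0 leaves 1 component; it is not a cut vertex. No other vertex is a cut vertex either.

3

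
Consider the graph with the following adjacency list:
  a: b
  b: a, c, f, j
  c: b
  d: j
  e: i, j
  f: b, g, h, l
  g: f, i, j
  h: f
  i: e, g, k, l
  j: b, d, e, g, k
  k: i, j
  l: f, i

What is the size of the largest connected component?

12

Starting from a we can reach a, b, c, d, e, f, g, h, i, j, k, l. That is one component of size 12.
The largest has 12 vertices.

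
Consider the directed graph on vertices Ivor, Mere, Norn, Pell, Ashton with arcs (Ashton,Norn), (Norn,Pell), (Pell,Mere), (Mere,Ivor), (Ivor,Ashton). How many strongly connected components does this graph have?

{Ivor, Mere, Norn, Pell, Ashton} are all mutually reachable — one SCC of size 5.
That gives 1 strongly connected component.

1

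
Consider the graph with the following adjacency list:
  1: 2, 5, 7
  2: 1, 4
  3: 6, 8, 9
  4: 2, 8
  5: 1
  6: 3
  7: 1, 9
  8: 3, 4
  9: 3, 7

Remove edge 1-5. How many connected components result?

Before removal there is 1 component.
1-5 is a bridge — removing it separates 1's side from 5's side.
After removal: 2 components.

2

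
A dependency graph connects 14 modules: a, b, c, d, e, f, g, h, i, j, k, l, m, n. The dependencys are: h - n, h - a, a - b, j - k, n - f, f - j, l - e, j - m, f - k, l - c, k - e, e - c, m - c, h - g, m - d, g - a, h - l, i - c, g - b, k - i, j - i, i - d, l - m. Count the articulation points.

1

Removing h increases the component count from 1 to 2, so h is a cut vertex.
By contrast removing m leaves 1 component; it is not a cut vertex. No other vertex is a cut vertex either.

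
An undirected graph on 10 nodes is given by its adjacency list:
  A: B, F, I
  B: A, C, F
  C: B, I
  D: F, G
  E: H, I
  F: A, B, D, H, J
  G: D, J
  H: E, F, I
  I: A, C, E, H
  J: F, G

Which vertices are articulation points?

F

Removing F increases the component count from 1 to 2, so F is a cut vertex.
By contrast removing I leaves 1 component; it is not a cut vertex. No other vertex is a cut vertex either.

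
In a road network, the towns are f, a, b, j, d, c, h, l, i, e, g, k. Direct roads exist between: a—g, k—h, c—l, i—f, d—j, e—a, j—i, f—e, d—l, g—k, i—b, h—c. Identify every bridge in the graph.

b-i

The edges on the cycle d-j-i-f-e-a-g-k-h-c-l-d are not bridges since each lies on that cycle.
But removing i—b disconnects i from b — this is a bridge.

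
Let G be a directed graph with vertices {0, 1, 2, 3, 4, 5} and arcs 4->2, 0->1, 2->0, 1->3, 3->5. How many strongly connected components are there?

{5} is an SCC by itself.
{0} is an SCC by itself.
{1} is an SCC by itself.
{2} is an SCC by itself.
{3} is an SCC by itself.
(and 1 more singleton SCC)
That gives 6 strongly connected components.

6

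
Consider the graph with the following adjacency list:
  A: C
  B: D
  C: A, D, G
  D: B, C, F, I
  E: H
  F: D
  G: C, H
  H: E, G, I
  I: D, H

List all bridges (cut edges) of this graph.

The edges on the cycle G-C-D-I-H-G are not bridges since each lies on that cycle.
But removing D-F disconnects D from F; removing C-A disconnects C from A; removing E-H disconnects E from H; removing D-B disconnects D from B — these are bridges.

A-C, B-D, D-F, E-H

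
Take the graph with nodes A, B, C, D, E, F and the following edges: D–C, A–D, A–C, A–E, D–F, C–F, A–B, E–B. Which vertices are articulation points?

A

Removing A increases the component count from 1 to 2, so A is a cut vertex.
By contrast removing F leaves 1 component; it is not a cut vertex. No other vertex is a cut vertex either.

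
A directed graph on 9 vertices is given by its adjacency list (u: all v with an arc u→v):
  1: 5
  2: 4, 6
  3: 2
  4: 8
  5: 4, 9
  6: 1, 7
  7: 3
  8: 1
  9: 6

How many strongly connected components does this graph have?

1

{1, 2, 3, 4, 5, 6, 7, 8, 9} are all mutually reachable — one SCC of size 9.
That gives 1 strongly connected component.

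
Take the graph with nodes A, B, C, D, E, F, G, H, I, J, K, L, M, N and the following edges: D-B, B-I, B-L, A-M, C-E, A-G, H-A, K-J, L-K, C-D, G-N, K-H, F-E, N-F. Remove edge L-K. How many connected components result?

1

L and K are still connected via L-B-D-C-E-F-N-G-A-H-K, so the component count stays at 1.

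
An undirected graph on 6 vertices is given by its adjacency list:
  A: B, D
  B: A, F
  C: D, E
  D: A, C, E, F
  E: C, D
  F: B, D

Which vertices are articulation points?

D

Removing D increases the component count from 1 to 2, so D is a cut vertex.
By contrast removing F leaves 1 component; it is not a cut vertex. No other vertex is a cut vertex either.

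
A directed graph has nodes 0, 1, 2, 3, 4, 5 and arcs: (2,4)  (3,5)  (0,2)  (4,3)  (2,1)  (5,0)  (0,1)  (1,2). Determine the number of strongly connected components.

{0, 1, 2, 3, 4, 5} are all mutually reachable — one SCC of size 6.
That gives 1 strongly connected component.

1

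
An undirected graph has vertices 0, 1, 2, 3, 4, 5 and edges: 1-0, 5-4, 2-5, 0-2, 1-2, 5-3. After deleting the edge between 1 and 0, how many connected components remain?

1

1 and 0 are still connected via 1-2-0, so the component count stays at 1.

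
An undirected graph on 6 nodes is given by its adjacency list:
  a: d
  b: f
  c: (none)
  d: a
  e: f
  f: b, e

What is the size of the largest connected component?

c is isolated — a component by itself.
Starting from a we can reach a, d. That is one component of size 2.
Starting from b we can reach b, e, f. That is one component of size 3.
The largest has 3 vertices.

3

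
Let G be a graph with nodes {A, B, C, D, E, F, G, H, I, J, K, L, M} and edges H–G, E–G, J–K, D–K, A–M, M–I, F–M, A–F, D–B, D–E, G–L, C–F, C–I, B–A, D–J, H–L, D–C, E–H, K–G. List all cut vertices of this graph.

Removing D increases the component count from 1 to 2, so D is a cut vertex.
By contrast removing J leaves 1 component; it is not a cut vertex. No other vertex is a cut vertex either.

D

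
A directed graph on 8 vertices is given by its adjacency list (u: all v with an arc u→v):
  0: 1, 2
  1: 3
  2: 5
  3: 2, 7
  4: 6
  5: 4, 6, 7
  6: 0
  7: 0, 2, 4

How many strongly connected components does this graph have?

1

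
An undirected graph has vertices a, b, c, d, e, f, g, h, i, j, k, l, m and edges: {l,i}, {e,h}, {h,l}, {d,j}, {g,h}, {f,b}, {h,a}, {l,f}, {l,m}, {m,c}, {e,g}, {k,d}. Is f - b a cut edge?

Removing f - b leaves no path between f and b: the component count goes from 2 to 3. So it is a bridge.

Yes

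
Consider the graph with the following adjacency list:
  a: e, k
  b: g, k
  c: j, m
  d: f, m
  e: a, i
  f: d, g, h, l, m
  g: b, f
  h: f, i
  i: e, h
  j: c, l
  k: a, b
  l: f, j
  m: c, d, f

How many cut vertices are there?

Removing f increases the component count from 1 to 2, so f is a cut vertex.
By contrast removing j leaves 1 component; it is not a cut vertex. No other vertex is a cut vertex either.

1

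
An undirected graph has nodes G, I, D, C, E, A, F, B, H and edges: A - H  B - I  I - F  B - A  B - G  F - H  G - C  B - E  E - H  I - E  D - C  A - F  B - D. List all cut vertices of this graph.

B

Removing B increases the component count from 1 to 2, so B is a cut vertex.
By contrast removing F leaves 1 component; it is not a cut vertex. No other vertex is a cut vertex either.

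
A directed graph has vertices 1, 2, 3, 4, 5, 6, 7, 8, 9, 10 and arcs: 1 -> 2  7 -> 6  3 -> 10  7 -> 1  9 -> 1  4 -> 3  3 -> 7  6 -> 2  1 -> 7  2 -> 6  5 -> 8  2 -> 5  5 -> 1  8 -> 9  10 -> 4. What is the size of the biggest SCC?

7

{1, 2, 5, 6, 7, 8, 9} are all mutually reachable — one SCC of size 7.
{3, 4, 10} are all mutually reachable — one SCC of size 3.
The largest has 7 vertices.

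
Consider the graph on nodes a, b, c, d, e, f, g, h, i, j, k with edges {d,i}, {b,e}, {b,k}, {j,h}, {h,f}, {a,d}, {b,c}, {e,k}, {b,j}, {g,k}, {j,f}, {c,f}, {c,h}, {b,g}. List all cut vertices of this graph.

b, d

Removing b increases the component count from 2 to 3, so b is a cut vertex.
Removing d increases the component count from 2 to 3, so d is a cut vertex.
By contrast removing c leaves 2 components; it is not a cut vertex. No other vertex is a cut vertex either.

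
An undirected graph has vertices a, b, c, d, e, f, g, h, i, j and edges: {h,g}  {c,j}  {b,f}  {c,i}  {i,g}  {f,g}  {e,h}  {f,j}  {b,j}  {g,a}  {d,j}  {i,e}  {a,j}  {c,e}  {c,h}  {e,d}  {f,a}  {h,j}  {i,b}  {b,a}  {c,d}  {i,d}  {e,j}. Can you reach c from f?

From f we can reach a, b, c, d, e, f, g, h, i, j, which includes c.

Yes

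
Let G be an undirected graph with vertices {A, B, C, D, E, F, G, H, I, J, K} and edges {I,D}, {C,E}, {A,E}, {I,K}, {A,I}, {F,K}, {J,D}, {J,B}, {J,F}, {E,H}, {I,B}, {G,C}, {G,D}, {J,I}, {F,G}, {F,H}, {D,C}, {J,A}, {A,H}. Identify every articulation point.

none

Removing K, for instance, still leaves 1 component. No single vertex removal increases the component count — the graph has no articulation points.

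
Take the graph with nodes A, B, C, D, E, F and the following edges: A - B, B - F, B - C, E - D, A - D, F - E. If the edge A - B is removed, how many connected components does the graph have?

1

A and B are still connected via A-D-E-F-B, so the component count stays at 1.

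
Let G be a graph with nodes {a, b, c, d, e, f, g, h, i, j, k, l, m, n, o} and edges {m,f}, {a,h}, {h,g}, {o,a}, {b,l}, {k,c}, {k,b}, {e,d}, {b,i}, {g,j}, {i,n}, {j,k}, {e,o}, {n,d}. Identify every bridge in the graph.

The edges on the cycle e-o-a-h-g-j-k-b-i-n-d-e are not bridges since each lies on that cycle.
But removing m-f disconnects m from f; removing l-b disconnects l from b; removing c-k disconnects c from k — these are bridges.

b-l, c-k, f-m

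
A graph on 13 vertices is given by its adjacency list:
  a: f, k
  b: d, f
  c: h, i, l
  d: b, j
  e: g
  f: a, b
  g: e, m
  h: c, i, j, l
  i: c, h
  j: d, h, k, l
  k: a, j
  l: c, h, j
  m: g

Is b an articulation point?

No

Deleting b leaves 2 components (was 2), so b is not a cut vertex.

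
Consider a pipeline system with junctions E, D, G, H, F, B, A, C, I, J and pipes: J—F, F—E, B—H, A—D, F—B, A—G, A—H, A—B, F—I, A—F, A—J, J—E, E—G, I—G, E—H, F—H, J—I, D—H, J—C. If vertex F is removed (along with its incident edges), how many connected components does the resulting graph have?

With F gone, the remaining components are: {A, B, C, D, E, G, H, I, J}.
That is 1 component.

1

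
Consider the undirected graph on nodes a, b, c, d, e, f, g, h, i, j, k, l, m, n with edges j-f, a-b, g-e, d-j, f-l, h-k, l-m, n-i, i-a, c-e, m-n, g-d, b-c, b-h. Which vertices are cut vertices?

b, h

Removing b increases the component count from 1 to 2, so b is a cut vertex.
Removing h increases the component count from 1 to 2, so h is a cut vertex.
By contrast removing c leaves 1 component; it is not a cut vertex. No other vertex is a cut vertex either.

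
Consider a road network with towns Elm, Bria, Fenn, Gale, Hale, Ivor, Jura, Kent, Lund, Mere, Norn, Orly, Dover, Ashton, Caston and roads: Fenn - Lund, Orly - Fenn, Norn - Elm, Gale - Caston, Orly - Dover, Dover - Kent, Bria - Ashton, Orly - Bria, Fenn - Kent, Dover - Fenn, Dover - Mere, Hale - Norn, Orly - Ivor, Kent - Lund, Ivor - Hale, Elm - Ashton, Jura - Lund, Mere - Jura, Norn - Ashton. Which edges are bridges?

The edges on the cycle Norn-Elm-Ashton-Norn are not bridges since each lies on that cycle.
But removing Gale - Caston disconnects Gale from Caston — this is a bridge.

Caston-Gale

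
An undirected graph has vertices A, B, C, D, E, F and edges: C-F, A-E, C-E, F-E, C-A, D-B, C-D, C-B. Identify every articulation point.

Removing C increases the component count from 1 to 2, so C is a cut vertex.
By contrast removing D leaves 1 component; it is not a cut vertex. No other vertex is a cut vertex either.

C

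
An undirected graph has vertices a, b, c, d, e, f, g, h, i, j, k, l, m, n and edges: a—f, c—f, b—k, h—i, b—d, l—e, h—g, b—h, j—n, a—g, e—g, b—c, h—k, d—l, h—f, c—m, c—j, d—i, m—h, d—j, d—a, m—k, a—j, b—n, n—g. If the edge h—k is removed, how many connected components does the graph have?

1

h and k are still connected via h-b-k, so the component count stays at 1.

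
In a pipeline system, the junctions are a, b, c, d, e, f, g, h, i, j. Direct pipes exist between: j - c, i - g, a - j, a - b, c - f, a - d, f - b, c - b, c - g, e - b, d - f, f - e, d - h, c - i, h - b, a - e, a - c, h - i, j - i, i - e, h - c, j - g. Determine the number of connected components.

1

Starting from a we can reach a, b, c, d, e, f, g, h, i, j. That is one component of size 10.
Total: 1 component.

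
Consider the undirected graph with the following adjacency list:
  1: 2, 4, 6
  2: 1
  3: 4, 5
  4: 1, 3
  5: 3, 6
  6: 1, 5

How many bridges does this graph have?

The edges on the cycle 5-6-1-4-3-5 are not bridges since each lies on that cycle.
But removing 1-2 disconnects 1 from 2 — this is a bridge.

1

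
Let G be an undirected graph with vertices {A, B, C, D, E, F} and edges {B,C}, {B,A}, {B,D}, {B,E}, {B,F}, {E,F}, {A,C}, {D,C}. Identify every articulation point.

B

Removing B increases the component count from 1 to 2, so B is a cut vertex.
By contrast removing E leaves 1 component; it is not a cut vertex. No other vertex is a cut vertex either.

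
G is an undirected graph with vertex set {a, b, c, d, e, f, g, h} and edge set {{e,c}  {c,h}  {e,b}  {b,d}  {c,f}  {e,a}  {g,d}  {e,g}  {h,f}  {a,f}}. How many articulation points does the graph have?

Removing e increases the component count from 1 to 2, so e is a cut vertex.
By contrast removing a leaves 1 component; it is not a cut vertex. No other vertex is a cut vertex either.

1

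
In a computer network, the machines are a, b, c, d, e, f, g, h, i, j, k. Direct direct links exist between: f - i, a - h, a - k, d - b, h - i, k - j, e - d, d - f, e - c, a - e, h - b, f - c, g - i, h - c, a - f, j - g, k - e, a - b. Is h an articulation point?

Deleting h leaves 1 component (was 1) (its neighbors a, b, c, i remain connected to each other), so h is not a cut vertex.

No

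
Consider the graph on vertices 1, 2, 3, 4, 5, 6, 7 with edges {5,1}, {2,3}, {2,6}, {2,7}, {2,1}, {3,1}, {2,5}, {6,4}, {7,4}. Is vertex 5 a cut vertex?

No

Deleting 5 leaves 1 component (was 1) (its neighbors 1, 2 remain connected to each other), so 5 is not a cut vertex.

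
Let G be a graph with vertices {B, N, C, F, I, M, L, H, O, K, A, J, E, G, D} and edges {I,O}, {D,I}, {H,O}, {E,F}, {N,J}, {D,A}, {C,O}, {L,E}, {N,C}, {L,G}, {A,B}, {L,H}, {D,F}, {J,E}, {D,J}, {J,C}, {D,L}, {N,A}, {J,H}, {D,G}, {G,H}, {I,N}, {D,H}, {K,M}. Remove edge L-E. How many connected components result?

L and E are still connected via L-D-J-E, so the component count stays at 2.

2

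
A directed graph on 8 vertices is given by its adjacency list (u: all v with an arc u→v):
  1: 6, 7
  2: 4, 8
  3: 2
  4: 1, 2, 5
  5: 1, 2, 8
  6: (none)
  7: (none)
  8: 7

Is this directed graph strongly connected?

There is no directed path from 7 to 3, so the graph is not strongly connected.

No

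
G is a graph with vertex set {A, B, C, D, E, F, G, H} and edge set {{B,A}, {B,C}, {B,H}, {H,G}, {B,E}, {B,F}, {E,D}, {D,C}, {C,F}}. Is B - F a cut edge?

After removing B - F, the path B-C-F still connects them, so the edge is not a bridge.

No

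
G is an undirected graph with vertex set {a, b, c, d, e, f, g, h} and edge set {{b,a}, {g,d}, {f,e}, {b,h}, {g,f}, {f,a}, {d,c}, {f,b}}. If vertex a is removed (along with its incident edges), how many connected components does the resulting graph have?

With a gone, the remaining components are: {b, c, d, e, f, g, h}.
That is 1 component.

1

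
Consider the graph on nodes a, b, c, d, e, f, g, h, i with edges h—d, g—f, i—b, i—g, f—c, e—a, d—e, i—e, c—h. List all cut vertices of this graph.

Removing e increases the component count from 1 to 2, so e is a cut vertex.
Removing i increases the component count from 1 to 2, so i is a cut vertex.
By contrast removing g leaves 1 component; it is not a cut vertex. No other vertex is a cut vertex either.

e, i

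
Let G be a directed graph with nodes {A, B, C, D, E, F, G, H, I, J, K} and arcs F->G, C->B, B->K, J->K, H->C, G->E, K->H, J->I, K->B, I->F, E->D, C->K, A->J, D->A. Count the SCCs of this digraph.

2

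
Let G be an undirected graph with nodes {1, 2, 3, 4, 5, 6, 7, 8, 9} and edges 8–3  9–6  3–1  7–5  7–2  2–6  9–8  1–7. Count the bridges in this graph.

The edges on the cycle 9-8-3-1-7-2-6-9 are not bridges since each lies on that cycle.
But removing 7–5 disconnects 7 from 5 — this is a bridge.

1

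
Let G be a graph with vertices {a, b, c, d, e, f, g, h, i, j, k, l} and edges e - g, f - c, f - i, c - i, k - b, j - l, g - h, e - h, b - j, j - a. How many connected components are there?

4

d is isolated — a component by itself.
Starting from c we can reach c, f, i. That is one component of size 3.
Starting from e we can reach e, g, h. That is one component of size 3.
Starting from a we can reach a, b, j, k, l. That is one component of size 5.
Total: 4 components.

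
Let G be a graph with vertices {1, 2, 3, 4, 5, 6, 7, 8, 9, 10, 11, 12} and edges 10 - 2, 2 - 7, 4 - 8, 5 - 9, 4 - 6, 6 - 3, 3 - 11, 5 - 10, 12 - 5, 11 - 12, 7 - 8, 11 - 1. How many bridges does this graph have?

The edges on the cycle 4-6-3-11-12-5-10-2-7-8-4 are not bridges since each lies on that cycle.
But removing 9 - 5 disconnects 9 from 5; removing 1 - 11 disconnects 1 from 11 — these are bridges.
That makes 2 bridges.

2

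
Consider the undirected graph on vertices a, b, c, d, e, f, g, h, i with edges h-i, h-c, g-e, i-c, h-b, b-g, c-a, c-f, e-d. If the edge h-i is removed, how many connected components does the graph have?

h and i are still connected via h-c-i, so the component count stays at 1.

1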